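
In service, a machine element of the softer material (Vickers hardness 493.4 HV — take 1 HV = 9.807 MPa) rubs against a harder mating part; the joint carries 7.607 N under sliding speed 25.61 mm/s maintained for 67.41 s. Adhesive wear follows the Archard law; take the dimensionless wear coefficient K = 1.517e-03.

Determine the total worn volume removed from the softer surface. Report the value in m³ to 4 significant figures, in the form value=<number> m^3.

The algebra maintains full precision. Displayed values are rounded. Rounded once at the end: four significant figures.
Sliding speed v = 25.61 mm/s = 0.02561 m/s. Path length L = v·t = 0.02561 m/s × 67.41 s = 1.726 m.
Hardness H = 493.4 HV × 9.807 MPa/HV = 4839 MPa = 4.839e+09 Pa.
Collected in SI base units: W = 7.607 N, H = 4.839e+09 Pa, K = 1.517e-03.
The Archard volume V = K·W·L/H = 1.517e-03 · 7.607 · 1.726 / 4.839e+09 = 4.117e-12 m³.

value=4.117e-12 m^3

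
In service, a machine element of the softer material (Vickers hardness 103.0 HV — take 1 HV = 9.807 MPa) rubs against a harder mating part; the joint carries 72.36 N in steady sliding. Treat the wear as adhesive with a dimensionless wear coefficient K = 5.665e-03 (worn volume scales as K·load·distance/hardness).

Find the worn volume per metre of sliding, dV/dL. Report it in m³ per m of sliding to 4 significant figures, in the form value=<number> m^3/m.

All working math runs at full float precision, and the intermediates are shown rounded — rounded once at the end to four significant digits.
Hardness H = 103.0 HV × 9.807 MPa/HV = 1010 MPa = 1.010e+09 Pa.
Working in SI base units: W = 72.36 N, H = 1.010e+09 Pa, K = 5.665e-03.
Volumetric rate dV/dL = K·W/H: 5.665e-03 · 72.36 / 1.010e+09 = 4.058e-10 m³/m.

value=4.058e-10 m^3/m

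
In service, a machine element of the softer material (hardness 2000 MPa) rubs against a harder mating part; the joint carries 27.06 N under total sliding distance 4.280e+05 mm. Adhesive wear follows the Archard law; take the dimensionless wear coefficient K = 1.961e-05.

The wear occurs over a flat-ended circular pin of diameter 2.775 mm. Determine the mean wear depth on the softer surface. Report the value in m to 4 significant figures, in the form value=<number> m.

All working math carries full precision; the intermediates are shown rounded. Rounded just once, at 4 significant digits.
Convert: The distance L = 4.280e+05 mm = 428.0 m.
Convert: Hardness H = 2000 MPa = 2.000e+09 Pa.
Convert: Pin diameter d = 2.775 mm = 0.002775 m. Contact area A = π·d²/4 = π·(0.002775 m)²/4 = 6.048e-06 m².
Collected in SI base units: W = 27.06 N, H = 2.000e+09 Pa, K = 1.961e-05.
Archard volume V = K·W·L/H = 1.961e-05 · 27.06 · 428.0 / 2.000e+09 = 1.136e-10 m³.
Average depth h = V/A = 1.136e-10 / 6.048e-06 = 1.878e-05 m.

value=1.878e-05 m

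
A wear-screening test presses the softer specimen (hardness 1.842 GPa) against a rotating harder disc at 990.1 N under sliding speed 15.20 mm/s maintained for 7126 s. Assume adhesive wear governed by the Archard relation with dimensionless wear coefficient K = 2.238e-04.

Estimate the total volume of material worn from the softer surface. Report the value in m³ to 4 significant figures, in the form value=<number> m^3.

value=1.303e-08 m^3

Printed values are rounded, and all working math keeps full precision — one last rounding to four significant figures.
Sliding speed v = 15.20 mm/s = 0.01520 m/s. Sliding distance L = v·t = 0.01520 m/s × 7126 s = 108.3 m.
Hardness H = 1.842 GPa = 1.842e+09 Pa.
As SI base values: W = 990.1 N, H = 1.842e+09 Pa, K = 2.238e-04.
Worn volume V = K·W·L/H = 2.238e-04 · 990.1 · 108.3 / 1.842e+09 = 1.303e-08 m³.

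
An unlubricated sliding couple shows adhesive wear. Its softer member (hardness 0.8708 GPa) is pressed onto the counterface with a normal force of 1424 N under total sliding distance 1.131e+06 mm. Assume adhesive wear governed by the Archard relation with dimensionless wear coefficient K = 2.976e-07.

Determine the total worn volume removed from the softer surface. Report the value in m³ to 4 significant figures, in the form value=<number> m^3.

value=5.504e-10 m^3

All working math maintains exact precision, and intermediates are printed rounded — rounded just once to 4 significant digits.
Convert: Path length L = 1.131e+06 mm = 1131 m.
Convert: Hardness H = 0.8708 GPa = 8.708e+08 Pa.
Working in SI base units: W = 1424 N, H = 8.708e+08 Pa, K = 2.976e-07.
Apply Archard: V = K·W·L/H = 2.976e-07 · 1424 · 1131 / 8.708e+08 = 5.504e-10 m³.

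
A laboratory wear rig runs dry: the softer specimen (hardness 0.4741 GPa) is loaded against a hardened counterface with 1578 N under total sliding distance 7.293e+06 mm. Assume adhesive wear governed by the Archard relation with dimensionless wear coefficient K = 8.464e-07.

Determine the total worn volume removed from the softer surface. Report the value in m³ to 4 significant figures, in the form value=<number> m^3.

Printed values are rounded — the algebra maintains full precision. Rounded once at the end: four significant figures.
Path length L = 7.293e+06 mm = 7293 m.
Hardness H = 0.4741 GPa = 4.741e+08 Pa.
Expressed in SI base units: W = 1578 N, H = 4.741e+08 Pa, K = 8.464e-07.
By Archard's law, V = K·W·L/H = 8.464e-07 · 1578 · 7293 / 4.741e+08 = 2.055e-08 m³.

value=2.055e-08 m^3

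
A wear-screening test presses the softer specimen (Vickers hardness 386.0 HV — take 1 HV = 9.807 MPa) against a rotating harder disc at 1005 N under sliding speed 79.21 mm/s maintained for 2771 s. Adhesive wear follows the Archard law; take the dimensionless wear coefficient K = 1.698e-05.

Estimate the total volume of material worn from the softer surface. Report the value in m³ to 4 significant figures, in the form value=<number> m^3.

Intermediates appear rounded. Each operation runs at exact precision — a lone final rounding, at 4 significant figures.
Sliding speed v = 79.21 mm/s = 0.07921 m/s. The distance L = v·t = 0.07921 m/s × 2771 s = 219.5 m.
Hardness H = 386.0 HV × 9.807 MPa/HV = 3786 MPa = 3.786e+09 Pa.
Collected in SI base units: W = 1005 N, H = 3.786e+09 Pa, K = 1.698e-05.
By Archard's law, V = K·W·L/H = 1.698e-05 · 1005 · 219.5 / 3.786e+09 = 9.895e-10 m³.

value=9.895e-10 m^3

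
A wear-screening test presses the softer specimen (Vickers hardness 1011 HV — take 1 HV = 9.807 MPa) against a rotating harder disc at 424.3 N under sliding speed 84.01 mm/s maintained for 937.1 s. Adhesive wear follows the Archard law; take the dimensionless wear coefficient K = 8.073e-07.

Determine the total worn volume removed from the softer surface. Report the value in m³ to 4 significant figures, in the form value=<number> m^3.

All arithmetic holds full float precision — the intermediates appear rounded, and one final rounding: 4 significant digits.
Sliding speed v = 84.01 mm/s = 0.08401 m/s. The distance L = v·t = 0.08401 m/s × 937.1 s = 78.73 m.
Hardness H = 1011 HV × 9.807 MPa/HV = 9915 MPa = 9.915e+09 Pa.
Expressed in SI base units: W = 424.3 N, H = 9.915e+09 Pa, K = 8.073e-07.
Archard volume V = K·W·L/H = 8.073e-07 · 424.3 · 78.73 / 9.915e+09 = 2.720e-12 m³.

value=2.720e-12 m^3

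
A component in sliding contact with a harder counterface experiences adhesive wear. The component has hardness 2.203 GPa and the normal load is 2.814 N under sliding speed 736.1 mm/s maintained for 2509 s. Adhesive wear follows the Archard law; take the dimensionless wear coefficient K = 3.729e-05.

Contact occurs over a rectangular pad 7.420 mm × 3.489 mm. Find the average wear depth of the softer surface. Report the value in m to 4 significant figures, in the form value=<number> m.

Every step keeps full float precision. Intermediates are shown rounded; a lone final rounding to 4 significant digits.
Convert: Sliding speed v = 736.1 mm/s = 0.7361 m/s. Distance covered L = v·t = 0.7361 m/s × 2509 s = 1847 m.
Convert: Hardness H = 2.203 GPa = 2.203e+09 Pa.
Convert: Pad sides 7.420 mm × 3.489 mm = 0.007420 m × 0.003489 m. Contact area A = 0.007420 m × 0.003489 m = 2.589e-05 m².
SI base units throughout: W = 2.814 N, H = 2.203e+09 Pa, K = 3.729e-05.
Archard volume V = K·W·L/H = 3.729e-05 · 2.814 · 1847 / 2.203e+09 = 8.797e-11 m³.
Depth of wear h = V/A = 8.797e-11 / 2.589e-05 = 3.398e-06 m.

value=3.398e-06 m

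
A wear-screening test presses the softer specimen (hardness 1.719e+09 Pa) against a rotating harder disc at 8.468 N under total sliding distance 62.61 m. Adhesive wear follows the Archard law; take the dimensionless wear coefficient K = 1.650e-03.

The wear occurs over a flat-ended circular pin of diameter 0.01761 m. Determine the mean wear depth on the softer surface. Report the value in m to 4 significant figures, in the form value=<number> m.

Printed values are rounded; the computation holds full float precision — a lone final rounding, at 4 significant digits.
Convert: Contact area A = π·d²/4 = π·(0.01761 m)²/4 = 2.436e-04 m².
As SI base values: W = 8.468 N, H = 1.719e+09 Pa, K = 1.650e-03.
Archard volume V = K·W·L/H = 1.650e-03 · 8.468 · 62.61 / 1.719e+09 = 5.089e-10 m³.
Wear depth h = V/A = 5.089e-10 / 2.436e-04 = 2.089e-06 m.

value=2.089e-06 m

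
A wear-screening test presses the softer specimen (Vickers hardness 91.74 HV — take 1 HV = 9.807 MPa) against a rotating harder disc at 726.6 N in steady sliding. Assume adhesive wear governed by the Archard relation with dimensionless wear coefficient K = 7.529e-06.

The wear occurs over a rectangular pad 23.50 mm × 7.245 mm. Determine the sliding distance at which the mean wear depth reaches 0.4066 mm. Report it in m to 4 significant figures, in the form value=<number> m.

Intermediate values appear rounded — all working math maintains exact precision, and rounded once at the end to four significant figures.
Hardness H = 91.74 HV × 9.807 MPa/HV = 899.7 MPa = 8.997e+08 Pa.
Pad sides 23.50 mm × 7.245 mm = 0.02350 m × 0.007245 m. Contact area A = 0.02350 m × 0.007245 m = 1.703e-04 m².
Depth limit h_lim = 0.4066 mm = 4.066e-04 m.
As SI base values: W = 726.6 N, H = 8.997e+08 Pa, K = 7.529e-06.
Wearable volume V_lim = h_lim·A = 4.066e-04 · 1.703e-04 = 6.923e-08 m³.
Inverting, life L = V_lim·H/(K·W) = 6.923e-08 · 8.997e+08 / (7.529e-06 · 726.6) = 1.139e+04 m.

value=1.139e+04 m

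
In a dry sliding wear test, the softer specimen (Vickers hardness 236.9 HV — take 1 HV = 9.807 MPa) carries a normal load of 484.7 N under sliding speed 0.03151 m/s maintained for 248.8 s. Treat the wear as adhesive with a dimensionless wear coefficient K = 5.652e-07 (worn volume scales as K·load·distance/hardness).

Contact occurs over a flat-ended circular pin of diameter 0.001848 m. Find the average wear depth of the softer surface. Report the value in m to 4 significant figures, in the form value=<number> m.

The intermediates appear rounded — each operation runs at full float precision — one final rounding: 4 significant digits.
Convert: Distance covered L = v·t = 0.03151 m/s × 248.8 s = 7.840 m.
Convert: Hardness H = 236.9 HV × 9.807 MPa/HV = 2323 MPa = 2.323e+09 Pa.
Convert: Contact area A = π·d²/4 = π·(0.001848 m)²/4 = 2.682e-06 m².
In SI base units: W = 484.7 N, H = 2.323e+09 Pa, K = 5.652e-07.
Archard relation: V = K·W·L/H = 5.652e-07 · 484.7 · 7.840 / 2.323e+09 = 9.244e-13 m³.
Mean wear depth h = V/A = 9.244e-13 / 2.682e-06 = 3.447e-07 m.

value=3.447e-07 m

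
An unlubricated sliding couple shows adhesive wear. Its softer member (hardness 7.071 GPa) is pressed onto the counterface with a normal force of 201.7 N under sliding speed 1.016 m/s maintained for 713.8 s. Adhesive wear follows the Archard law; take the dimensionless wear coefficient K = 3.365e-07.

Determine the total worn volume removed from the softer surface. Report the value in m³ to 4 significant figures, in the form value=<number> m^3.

Printed values are rounded — every step keeps exact precision — a lone final rounding to four significant figures.
Convert: Sliding distance L = v·t = 1.016 m/s × 713.8 s = 725.2 m.
Convert: Hardness H = 7.071 GPa = 7.071e+09 Pa.
In SI base units, W = 201.7 N, H = 7.071e+09 Pa, K = 3.365e-07.
Archard relation: V = K·W·L/H = 3.365e-07 · 201.7 · 725.2 / 7.071e+09 = 6.961e-12 m³.

value=6.961e-12 m^3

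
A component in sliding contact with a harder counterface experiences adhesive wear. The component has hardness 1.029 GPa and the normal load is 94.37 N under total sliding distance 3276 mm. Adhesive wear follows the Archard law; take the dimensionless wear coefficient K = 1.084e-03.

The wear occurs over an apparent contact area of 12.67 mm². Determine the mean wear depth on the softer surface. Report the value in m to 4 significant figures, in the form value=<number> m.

value=2.570e-05 m

Intermediates are printed rounded; all arithmetic runs at full precision; a single final rounding: 4 significant digits.
Convert: Distance covered L = 3276 mm = 3.276 m.
Convert: Hardness H = 1.029 GPa = 1.029e+09 Pa.
Convert: Contact area A = 12.67 mm² = 1.267e-05 m².
Collected in SI base units: W = 94.37 N, H = 1.029e+09 Pa, K = 1.084e-03.
Archard volume V = K·W·L/H = 1.084e-03 · 94.37 · 3.276 / 1.029e+09 = 3.257e-10 m³.
Mean depth h = V/A = 3.257e-10 / 1.267e-05 = 2.570e-05 m.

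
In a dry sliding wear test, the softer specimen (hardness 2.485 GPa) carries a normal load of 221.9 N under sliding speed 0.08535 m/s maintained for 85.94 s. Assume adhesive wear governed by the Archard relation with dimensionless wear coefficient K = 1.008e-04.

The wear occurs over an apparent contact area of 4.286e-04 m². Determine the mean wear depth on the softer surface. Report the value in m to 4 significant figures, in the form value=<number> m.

value=1.540e-07 m

Every step carries full float precision. Intermediate values are printed rounded, and a single final rounding: 4 significant figures.
The distance L = v·t = 0.08535 m/s × 85.94 s = 7.335 m.
Hardness H = 2.485 GPa = 2.485e+09 Pa.
SI base units throughout: W = 221.9 N, H = 2.485e+09 Pa, K = 1.008e-04.
Wear volume V = K·W·L/H = 1.008e-04 · 221.9 · 7.335 / 2.485e+09 = 6.602e-11 m³.
Depth of wear h = V/A = 6.602e-11 / 4.286e-04 = 1.540e-07 m.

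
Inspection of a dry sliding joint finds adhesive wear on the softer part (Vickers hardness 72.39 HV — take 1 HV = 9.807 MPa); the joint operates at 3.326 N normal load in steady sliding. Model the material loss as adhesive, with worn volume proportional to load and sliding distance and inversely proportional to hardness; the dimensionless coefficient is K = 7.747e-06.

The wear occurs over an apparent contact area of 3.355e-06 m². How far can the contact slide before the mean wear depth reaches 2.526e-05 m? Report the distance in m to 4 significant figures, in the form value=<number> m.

value=2335 m

All arithmetic maintains exact precision; intermediates appear rounded. Rounded once at the end: 4 significant digits.
Hardness H = 72.39 HV × 9.807 MPa/HV = 709.9 MPa = 7.099e+08 Pa.
As SI base values: W = 3.326 N, H = 7.099e+08 Pa, K = 7.747e-06.
Volume at the limit: V_lim = h_lim·A = 2.526e-05 · 3.355e-06 = 8.475e-11 m³.
Inverting, life L = V_lim·H/(K·W) = 8.475e-11 · 7.099e+08 / (7.747e-06 · 3.326) = 2335 m.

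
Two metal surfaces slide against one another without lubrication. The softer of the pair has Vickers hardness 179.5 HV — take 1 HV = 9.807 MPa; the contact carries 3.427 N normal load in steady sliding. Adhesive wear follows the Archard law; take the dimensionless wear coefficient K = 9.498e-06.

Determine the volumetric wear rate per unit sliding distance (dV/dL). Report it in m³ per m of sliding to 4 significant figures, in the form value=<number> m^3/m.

All working math runs at exact precision. Intermediates are shown rounded; a single final rounding: four significant digits.
Convert: Hardness H = 179.5 HV × 9.807 MPa/HV = 1760 MPa = 1.760e+09 Pa.
As SI base values: W = 3.427 N, H = 1.760e+09 Pa, K = 9.498e-06.
Rate of wear dV/dL = K·W/H, per unit distance: 9.498e-06 · 3.427 / 1.760e+09 = 1.849e-14 m³/m.

value=1.849e-14 m^3/m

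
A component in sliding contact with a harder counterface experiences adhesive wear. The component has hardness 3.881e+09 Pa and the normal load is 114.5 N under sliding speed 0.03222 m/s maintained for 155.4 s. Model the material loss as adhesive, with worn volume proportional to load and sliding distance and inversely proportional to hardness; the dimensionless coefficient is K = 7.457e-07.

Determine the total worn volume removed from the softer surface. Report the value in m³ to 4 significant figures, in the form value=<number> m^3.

value=1.102e-13 m^3

Each operation holds exact precision. Intermediate values are printed rounded; a lone final rounding: four significant figures.
Convert: The distance L = v·t = 0.03222 m/s × 155.4 s = 5.007 m.
Collected in SI base units: W = 114.5 N, H = 3.881e+09 Pa, K = 7.457e-07.
Archard volume V = K·W·L/H = 7.457e-07 · 114.5 · 5.007 / 3.881e+09 = 1.102e-13 m³.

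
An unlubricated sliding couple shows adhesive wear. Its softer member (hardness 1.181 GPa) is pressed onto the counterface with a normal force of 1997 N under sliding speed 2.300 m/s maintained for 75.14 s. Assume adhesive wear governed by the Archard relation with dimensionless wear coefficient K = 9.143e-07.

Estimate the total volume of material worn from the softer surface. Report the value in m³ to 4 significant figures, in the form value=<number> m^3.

Printed values are rounded; every step holds full float precision — rounded just once, at four significant figures.
Sliding distance L = v·t = 2.300 m/s × 75.14 s = 172.8 m.
Hardness H = 1.181 GPa = 1.181e+09 Pa.
Expressed in SI base units: W = 1997 N, H = 1.181e+09 Pa, K = 9.143e-07.
Archard relation: V = K·W·L/H = 9.143e-07 · 1997 · 172.8 / 1.181e+09 = 2.672e-10 m³.

value=2.672e-10 m^3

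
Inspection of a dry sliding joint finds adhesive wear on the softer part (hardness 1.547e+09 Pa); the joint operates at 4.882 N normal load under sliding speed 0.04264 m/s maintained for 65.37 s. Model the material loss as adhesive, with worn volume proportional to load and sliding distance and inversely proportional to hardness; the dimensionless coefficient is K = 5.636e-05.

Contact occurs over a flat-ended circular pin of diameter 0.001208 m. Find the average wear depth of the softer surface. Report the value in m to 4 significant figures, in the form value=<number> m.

Intermediates are shown rounded; each operation keeps full float precision. Rounded just once: four significant digits.
Convert: The distance L = v·t = 0.04264 m/s × 65.37 s = 2.787 m.
Convert: Contact area A = π·d²/4 = π·(0.001208 m)²/4 = 1.146e-06 m².
In SI base units, W = 4.882 N, H = 1.547e+09 Pa, K = 5.636e-05.
Worn volume V = K·W·L/H = 5.636e-05 · 4.882 · 2.787 / 1.547e+09 = 4.958e-13 m³.
Mean depth h = V/A = 4.958e-13 / 1.146e-06 = 4.326e-07 m.

value=4.326e-07 m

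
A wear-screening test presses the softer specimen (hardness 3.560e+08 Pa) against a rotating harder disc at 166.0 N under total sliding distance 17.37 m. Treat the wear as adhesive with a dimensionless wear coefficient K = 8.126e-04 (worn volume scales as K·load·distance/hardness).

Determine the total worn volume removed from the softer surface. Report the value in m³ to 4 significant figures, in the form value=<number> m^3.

All arithmetic carries exact precision; intermediates are printed rounded, and a lone final rounding: 4 significant digits.
Collected in SI base units: W = 166.0 N, H = 3.560e+08 Pa, K = 8.126e-04.
Volume removed: V = K·W·L/H = 8.126e-04 · 166.0 · 17.37 / 3.560e+08 = 6.582e-09 m³.

value=6.582e-09 m^3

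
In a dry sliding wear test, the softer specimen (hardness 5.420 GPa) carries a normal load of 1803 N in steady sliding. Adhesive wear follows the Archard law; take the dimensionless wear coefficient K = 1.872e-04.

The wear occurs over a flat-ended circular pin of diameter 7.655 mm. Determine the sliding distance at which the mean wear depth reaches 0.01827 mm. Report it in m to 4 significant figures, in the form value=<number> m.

value=13.50 m

Intermediates are printed rounded; all working math holds full float precision — a lone final rounding: four significant digits.
Hardness H = 5.420 GPa = 5.420e+09 Pa.
Pin diameter d = 7.655 mm = 0.007655 m. Contact area A = π·d²/4 = π·(0.007655 m)²/4 = 4.602e-05 m².
Depth limit h_lim = 0.01827 mm = 1.827e-05 m.
Expressed in SI base units: W = 1803 N, H = 5.420e+09 Pa, K = 1.872e-04.
Allowed volume V_lim = h_lim·A = 1.827e-05 · 4.602e-05 = 8.409e-10 m³.
So the life L = V_lim·H/(K·W) = 8.409e-10 · 5.420e+09 / (1.872e-04 · 1803) = 13.50 m.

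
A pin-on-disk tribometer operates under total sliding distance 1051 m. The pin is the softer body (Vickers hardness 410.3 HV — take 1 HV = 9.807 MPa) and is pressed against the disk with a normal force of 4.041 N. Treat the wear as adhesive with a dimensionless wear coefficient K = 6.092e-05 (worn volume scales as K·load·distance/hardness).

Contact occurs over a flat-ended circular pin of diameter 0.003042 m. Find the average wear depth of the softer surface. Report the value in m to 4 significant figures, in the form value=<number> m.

All working math holds exact precision; intermediates are displayed rounded, and one final rounding to four significant digits.
Convert: Hardness H = 410.3 HV × 9.807 MPa/HV = 4024 MPa = 4.024e+09 Pa.
Convert: Contact area A = π·d²/4 = π·(0.003042 m)²/4 = 7.268e-06 m².
In SI base units: W = 4.041 N, H = 4.024e+09 Pa, K = 6.092e-05.
Archard relation: V = K·W·L/H = 6.092e-05 · 4.041 · 1051 / 4.024e+09 = 6.430e-11 m³.
Depth h = V/A = 6.430e-11 / 7.268e-06 = 8.847e-06 m.

value=8.847e-06 m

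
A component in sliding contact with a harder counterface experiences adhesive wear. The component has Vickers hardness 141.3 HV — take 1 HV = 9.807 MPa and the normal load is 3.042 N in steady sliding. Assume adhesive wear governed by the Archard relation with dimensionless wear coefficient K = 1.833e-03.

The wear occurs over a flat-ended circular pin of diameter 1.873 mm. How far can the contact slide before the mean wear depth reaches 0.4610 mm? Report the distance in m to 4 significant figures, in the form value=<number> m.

Intermediate values are displayed rounded — every step carries full float precision; rounded just once, at 4 significant digits.
Hardness H = 141.3 HV × 9.807 MPa/HV = 1386 MPa = 1.386e+09 Pa.
Pin diameter d = 1.873 mm = 0.001873 m. Contact area A = π·d²/4 = π·(0.001873 m)²/4 = 2.755e-06 m².
Depth limit h_lim = 0.4610 mm = 4.610e-04 m.
Restated in SI base units: W = 3.042 N, H = 1.386e+09 Pa, K = 1.833e-03.
Allowed volume V_lim = h_lim·A = 4.610e-04 · 2.755e-06 = 1.270e-09 m³.
Inverting, life L = V_lim·H/(K·W) = 1.270e-09 · 1.386e+09 / (1.833e-03 · 3.042) = 315.7 m.

value=315.7 m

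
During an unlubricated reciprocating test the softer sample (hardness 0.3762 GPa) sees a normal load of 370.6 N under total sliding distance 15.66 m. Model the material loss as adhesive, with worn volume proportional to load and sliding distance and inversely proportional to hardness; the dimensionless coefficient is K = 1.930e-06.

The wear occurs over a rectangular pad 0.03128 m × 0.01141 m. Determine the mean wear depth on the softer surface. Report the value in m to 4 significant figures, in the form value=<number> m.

value=8.342e-08 m

Intermediate values are shown rounded. The computation holds full precision. Rounded once at the end to four significant figures.
Hardness H = 0.3762 GPa = 3.762e+08 Pa.
Contact area A = 0.03128 m × 0.01141 m = 3.569e-04 m².
Working in SI base units: W = 370.6 N, H = 3.762e+08 Pa, K = 1.930e-06.
Volume removed: V = K·W·L/H = 1.930e-06 · 370.6 · 15.66 / 3.762e+08 = 2.977e-11 m³.
Wear depth h = V/A = 2.977e-11 / 3.569e-04 = 8.342e-08 m.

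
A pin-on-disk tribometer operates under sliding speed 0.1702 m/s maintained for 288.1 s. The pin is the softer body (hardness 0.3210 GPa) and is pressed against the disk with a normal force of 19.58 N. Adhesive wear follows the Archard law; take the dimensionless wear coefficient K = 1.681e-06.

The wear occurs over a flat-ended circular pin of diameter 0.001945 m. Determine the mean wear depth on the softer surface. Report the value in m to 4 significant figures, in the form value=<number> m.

value=1.692e-06 m

Each operation carries full precision — the intermediates are printed rounded — one final rounding: four significant digits.
Path length L = v·t = 0.1702 m/s × 288.1 s = 49.03 m.
Hardness H = 0.3210 GPa = 3.210e+08 Pa.
Contact area A = π·d²/4 = π·(0.001945 m)²/4 = 2.971e-06 m².
As SI base values: W = 19.58 N, H = 3.210e+08 Pa, K = 1.681e-06.
Worn volume V = K·W·L/H = 1.681e-06 · 19.58 · 49.03 / 3.210e+08 = 5.028e-12 m³.
Depth h = V/A = 5.028e-12 / 2.971e-06 = 1.692e-06 m.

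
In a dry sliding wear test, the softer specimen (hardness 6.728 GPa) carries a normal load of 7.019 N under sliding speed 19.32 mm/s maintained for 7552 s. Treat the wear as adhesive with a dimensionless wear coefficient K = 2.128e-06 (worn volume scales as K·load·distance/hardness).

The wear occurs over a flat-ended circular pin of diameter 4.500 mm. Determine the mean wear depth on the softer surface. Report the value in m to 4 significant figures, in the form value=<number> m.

value=2.037e-08 m

Each operation maintains full float precision — the intermediates appear rounded, and rounded just once to 4 significant figures.
Convert: Sliding speed v = 19.32 mm/s = 0.01932 m/s. Path length L = v·t = 0.01932 m/s × 7552 s = 145.9 m.
Convert: Hardness H = 6.728 GPa = 6.728e+09 Pa.
Convert: Pin diameter d = 4.500 mm = 0.004500 m. Contact area A = π·d²/4 = π·(0.004500 m)²/4 = 1.590e-05 m².
In SI base units, W = 7.019 N, H = 6.728e+09 Pa, K = 2.128e-06.
By Archard's law, V = K·W·L/H = 2.128e-06 · 7.019 · 145.9 / 6.728e+09 = 3.239e-13 m³.
Wear depth h = V/A = 3.239e-13 / 1.590e-05 = 2.037e-08 m.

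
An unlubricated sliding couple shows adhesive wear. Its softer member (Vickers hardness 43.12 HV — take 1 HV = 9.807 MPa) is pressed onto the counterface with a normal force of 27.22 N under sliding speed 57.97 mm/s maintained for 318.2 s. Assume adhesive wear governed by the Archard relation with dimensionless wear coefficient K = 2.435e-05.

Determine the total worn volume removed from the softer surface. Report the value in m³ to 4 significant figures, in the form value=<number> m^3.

Intermediate values are printed rounded, and each operation maintains exact precision, and rounded just once to four significant digits.
Sliding speed v = 57.97 mm/s = 0.05797 m/s. The distance L = v·t = 0.05797 m/s × 318.2 s = 18.45 m.
Hardness H = 43.12 HV × 9.807 MPa/HV = 422.9 MPa = 4.229e+08 Pa.
Collected in SI base units: W = 27.22 N, H = 4.229e+08 Pa, K = 2.435e-05.
Wear volume V = K·W·L/H = 2.435e-05 · 27.22 · 18.45 / 4.229e+08 = 2.891e-11 m³.

value=2.891e-11 m^3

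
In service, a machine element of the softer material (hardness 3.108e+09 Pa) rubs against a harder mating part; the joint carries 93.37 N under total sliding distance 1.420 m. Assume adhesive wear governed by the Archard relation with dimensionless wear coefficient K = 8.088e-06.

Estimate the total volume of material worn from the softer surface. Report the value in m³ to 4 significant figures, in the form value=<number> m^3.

Each operation holds full float precision. The intermediates appear rounded. Rounded just once: four significant digits.
SI base units throughout: W = 93.37 N, H = 3.108e+09 Pa, K = 8.088e-06.
Worn volume V = K·W·L/H = 8.088e-06 · 93.37 · 1.420 / 3.108e+09 = 3.450e-13 m³.

value=3.450e-13 m^3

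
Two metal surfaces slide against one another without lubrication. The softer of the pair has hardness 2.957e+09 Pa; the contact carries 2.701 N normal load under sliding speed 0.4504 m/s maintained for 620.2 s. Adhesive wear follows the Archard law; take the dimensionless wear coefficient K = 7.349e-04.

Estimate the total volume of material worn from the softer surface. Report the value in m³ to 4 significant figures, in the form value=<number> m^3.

value=1.875e-10 m^3

All arithmetic keeps full precision — intermediate values are shown rounded, and one final rounding, at four significant figures.
Path length L = v·t = 0.4504 m/s × 620.2 s = 279.3 m.
In SI base units, W = 2.701 N, H = 2.957e+09 Pa, K = 7.349e-04.
By Archard's law, V = K·W·L/H = 7.349e-04 · 2.701 · 279.3 / 2.957e+09 = 1.875e-10 m³.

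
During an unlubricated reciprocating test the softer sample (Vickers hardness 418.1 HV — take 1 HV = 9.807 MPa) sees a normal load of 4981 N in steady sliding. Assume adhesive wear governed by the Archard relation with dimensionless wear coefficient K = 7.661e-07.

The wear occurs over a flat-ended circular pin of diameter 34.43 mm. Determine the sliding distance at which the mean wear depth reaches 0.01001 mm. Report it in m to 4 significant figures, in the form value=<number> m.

value=1.001e+04 m

Each operation runs at exact precision — the intermediates appear rounded. Rounded once at the end: 4 significant digits.
Convert: Hardness H = 418.1 HV × 9.807 MPa/HV = 4100 MPa = 4.100e+09 Pa.
Convert: Pin diameter d = 34.43 mm = 0.03443 m. Contact area A = π·d²/4 = π·(0.03443 m)²/4 = 9.310e-04 m².
Convert: Depth limit h_lim = 0.01001 mm = 1.001e-05 m.
Collected in SI base units: W = 4981 N, H = 4.100e+09 Pa, K = 7.661e-07.
At the depth limit, V_lim = h_lim·A = 1.001e-05 · 9.310e-04 = 9.320e-09 m³.
Sliding life L = V_lim·H/(K·W) = 9.320e-09 · 4.100e+09 / (7.661e-07 · 4981) = 1.001e+04 m.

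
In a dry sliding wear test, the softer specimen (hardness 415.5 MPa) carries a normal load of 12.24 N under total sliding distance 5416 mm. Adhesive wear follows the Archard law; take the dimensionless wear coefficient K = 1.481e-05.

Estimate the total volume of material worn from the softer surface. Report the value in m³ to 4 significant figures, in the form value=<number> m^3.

value=2.363e-12 m^3

All working math carries exact precision, and the intermediates are printed rounded; rounded just once: four significant figures.
Path length L = 5416 mm = 5.416 m.
Hardness H = 415.5 MPa = 4.155e+08 Pa.
Working in SI base units: W = 12.24 N, H = 4.155e+08 Pa, K = 1.481e-05.
Apply Archard: V = K·W·L/H = 1.481e-05 · 12.24 · 5.416 / 4.155e+08 = 2.363e-12 m³.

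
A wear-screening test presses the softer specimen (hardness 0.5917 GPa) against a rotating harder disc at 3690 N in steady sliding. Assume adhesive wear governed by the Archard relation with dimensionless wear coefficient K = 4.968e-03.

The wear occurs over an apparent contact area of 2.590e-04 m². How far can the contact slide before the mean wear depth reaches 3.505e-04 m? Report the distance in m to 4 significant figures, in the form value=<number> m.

value=2.930 m

All working math carries full precision; the intermediates are shown rounded. Rounded once at the end: 4 significant digits.
Convert: Hardness H = 0.5917 GPa = 5.917e+08 Pa.
Restated in SI base units: W = 3690 N, H = 5.917e+08 Pa, K = 4.968e-03.
Allowed volume V_lim = h_lim·A = 3.505e-04 · 2.590e-04 = 9.078e-08 m³.
Sliding life L = V_lim·H/(K·W) = 9.078e-08 · 5.917e+08 / (4.968e-03 · 3690) = 2.930 m.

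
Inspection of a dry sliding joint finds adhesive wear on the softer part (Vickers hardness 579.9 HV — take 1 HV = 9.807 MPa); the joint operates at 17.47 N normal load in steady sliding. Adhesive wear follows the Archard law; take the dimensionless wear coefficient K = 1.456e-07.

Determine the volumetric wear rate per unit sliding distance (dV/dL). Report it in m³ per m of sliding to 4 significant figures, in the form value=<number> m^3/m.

value=4.473e-16 m^3/m

Quoted intermediates are rounded — every step runs at full precision; a lone final rounding: four significant digits.
Convert: Hardness H = 579.9 HV × 9.807 MPa/HV = 5687 MPa = 5.687e+09 Pa.
In SI base units, W = 17.47 N, H = 5.687e+09 Pa, K = 1.456e-07.
Rate of wear dV/dL = K·W/H (independent of L): 1.456e-07 · 17.47 / 5.687e+09 = 4.473e-16 m³/m.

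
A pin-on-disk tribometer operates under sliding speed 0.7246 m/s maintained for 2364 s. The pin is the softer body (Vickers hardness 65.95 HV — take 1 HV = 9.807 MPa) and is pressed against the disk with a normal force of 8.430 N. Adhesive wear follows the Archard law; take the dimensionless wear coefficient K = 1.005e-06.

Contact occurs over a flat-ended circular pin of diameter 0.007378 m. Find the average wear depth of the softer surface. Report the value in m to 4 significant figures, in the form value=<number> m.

The intermediates are printed rounded — all arithmetic holds full float precision; rounded once at the end: four significant digits.
Convert: Distance L = v·t = 0.7246 m/s × 2364 s = 1713 m.
Convert: Hardness H = 65.95 HV × 9.807 MPa/HV = 646.8 MPa = 6.468e+08 Pa.
Convert: Contact area A = π·d²/4 = π·(0.007378 m)²/4 = 4.275e-05 m².
Expressed in SI base units: W = 8.430 N, H = 6.468e+08 Pa, K = 1.005e-06.
Volume removed: V = K·W·L/H = 1.005e-06 · 8.430 · 1713 / 6.468e+08 = 2.244e-11 m³.
Mean depth h = V/A = 2.244e-11 / 4.275e-05 = 5.248e-07 m.

value=5.248e-07 m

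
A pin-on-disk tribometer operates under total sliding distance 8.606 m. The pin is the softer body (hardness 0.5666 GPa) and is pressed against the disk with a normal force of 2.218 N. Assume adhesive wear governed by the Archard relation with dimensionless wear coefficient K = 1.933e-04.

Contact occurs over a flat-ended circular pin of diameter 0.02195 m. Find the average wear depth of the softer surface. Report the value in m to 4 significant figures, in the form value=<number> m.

value=1.721e-08 m

The computation runs at full float precision — the intermediates are displayed rounded. Rounded once at the end to 4 significant digits.
Convert: Hardness H = 0.5666 GPa = 5.666e+08 Pa.
Convert: Contact area A = π·d²/4 = π·(0.02195 m)²/4 = 3.784e-04 m².
In SI base units, W = 2.218 N, H = 5.666e+08 Pa, K = 1.933e-04.
Worn volume V = K·W·L/H = 1.933e-04 · 2.218 · 8.606 / 5.666e+08 = 6.512e-12 m³.
Depth h = V/A = 6.512e-12 / 3.784e-04 = 1.721e-08 m.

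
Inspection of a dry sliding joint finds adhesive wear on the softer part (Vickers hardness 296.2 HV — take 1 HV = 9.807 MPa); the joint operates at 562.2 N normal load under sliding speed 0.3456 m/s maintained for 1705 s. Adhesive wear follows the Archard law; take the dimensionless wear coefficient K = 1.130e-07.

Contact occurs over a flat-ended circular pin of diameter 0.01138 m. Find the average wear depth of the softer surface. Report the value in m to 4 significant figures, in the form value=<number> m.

The computation keeps full float precision, and intermediates are shown rounded. Rounded once at the end: 4 significant figures.
Convert: Path length L = v·t = 0.3456 m/s × 1705 s = 589.2 m.
Convert: Hardness H = 296.2 HV × 9.807 MPa/HV = 2905 MPa = 2.905e+09 Pa.
Convert: Contact area A = π·d²/4 = π·(0.01138 m)²/4 = 1.017e-04 m².
Working in SI base units: W = 562.2 N, H = 2.905e+09 Pa, K = 1.130e-07.
Worn volume V = K·W·L/H = 1.130e-07 · 562.2 · 589.2 / 2.905e+09 = 1.289e-11 m³.
Depth of wear h = V/A = 1.289e-11 / 1.017e-04 = 1.267e-07 m.

value=1.267e-07 m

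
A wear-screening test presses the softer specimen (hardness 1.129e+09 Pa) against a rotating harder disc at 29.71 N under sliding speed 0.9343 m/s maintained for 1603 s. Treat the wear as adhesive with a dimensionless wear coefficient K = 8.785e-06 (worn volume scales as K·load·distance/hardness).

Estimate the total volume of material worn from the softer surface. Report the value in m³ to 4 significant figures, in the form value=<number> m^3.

value=3.462e-10 m^3

All arithmetic keeps full precision, and quoted intermediates are rounded. Rounded just once: 4 significant digits.
The distance L = v·t = 0.9343 m/s × 1603 s = 1498 m.
Expressed in SI base units: W = 29.71 N, H = 1.129e+09 Pa, K = 8.785e-06.
The Archard volume V = K·W·L/H = 8.785e-06 · 29.71 · 1498 / 1.129e+09 = 3.462e-10 m³.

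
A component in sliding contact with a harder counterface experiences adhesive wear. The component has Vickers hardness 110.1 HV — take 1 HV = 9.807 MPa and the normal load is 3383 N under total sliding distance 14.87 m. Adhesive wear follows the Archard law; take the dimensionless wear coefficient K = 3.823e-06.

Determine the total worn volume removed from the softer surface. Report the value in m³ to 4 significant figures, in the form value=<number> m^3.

value=1.781e-10 m^3

Intermediates are displayed rounded. The computation holds exact precision; a lone final rounding: four significant digits.
Convert: Hardness H = 110.1 HV × 9.807 MPa/HV = 1080 MPa = 1.080e+09 Pa.
Expressed in SI base units: W = 3383 N, H = 1.080e+09 Pa, K = 3.823e-06.
Worn volume V = K·W·L/H = 3.823e-06 · 3383 · 14.87 / 1.080e+09 = 1.781e-10 m³.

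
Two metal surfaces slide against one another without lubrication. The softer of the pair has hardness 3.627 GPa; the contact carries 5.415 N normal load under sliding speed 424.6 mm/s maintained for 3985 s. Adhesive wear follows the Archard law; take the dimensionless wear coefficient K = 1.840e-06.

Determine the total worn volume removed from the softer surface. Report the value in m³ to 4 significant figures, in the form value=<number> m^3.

The computation maintains full precision, and intermediates are displayed rounded. Rounded just once, at four significant digits.
Convert: Sliding speed v = 424.6 mm/s = 0.4246 m/s. Total distance L = v·t = 0.4246 m/s × 3985 s = 1692 m.
Convert: Hardness H = 3.627 GPa = 3.627e+09 Pa.
As SI base values: W = 5.415 N, H = 3.627e+09 Pa, K = 1.840e-06.
Archard relation: V = K·W·L/H = 1.840e-06 · 5.415 · 1692 / 3.627e+09 = 4.648e-12 m³.

value=4.648e-12 m^3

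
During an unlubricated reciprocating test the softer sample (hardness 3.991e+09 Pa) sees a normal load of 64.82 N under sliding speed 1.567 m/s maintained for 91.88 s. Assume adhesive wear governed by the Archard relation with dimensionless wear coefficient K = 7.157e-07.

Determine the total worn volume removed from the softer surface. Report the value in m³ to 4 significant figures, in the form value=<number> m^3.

Printed values are rounded, and each operation runs at exact precision. Rounded just once, at four significant digits.
Distance L = v·t = 1.567 m/s × 91.88 s = 144.0 m.
As SI base values: W = 64.82 N, H = 3.991e+09 Pa, K = 7.157e-07.
By Archard's law, V = K·W·L/H = 7.157e-07 · 64.82 · 144.0 / 3.991e+09 = 1.674e-12 m³.

value=1.674e-12 m^3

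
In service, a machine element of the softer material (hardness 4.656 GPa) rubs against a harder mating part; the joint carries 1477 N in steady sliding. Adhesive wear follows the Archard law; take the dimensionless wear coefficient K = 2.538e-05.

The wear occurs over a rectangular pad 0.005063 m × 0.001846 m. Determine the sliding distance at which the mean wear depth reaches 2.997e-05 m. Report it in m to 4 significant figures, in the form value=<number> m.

value=34.79 m

Printed values are rounded; the computation maintains exact precision — one final rounding: 4 significant figures.
Hardness H = 4.656 GPa = 4.656e+09 Pa.
Contact area A = 0.005063 m × 0.001846 m = 9.346e-06 m².
In SI base units, W = 1477 N, H = 4.656e+09 Pa, K = 2.538e-05.
Limit volume V_lim = h_lim·A = 2.997e-05 · 9.346e-06 = 2.801e-10 m³.
Inverting, life L = V_lim·H/(K·W) = 2.801e-10 · 4.656e+09 / (2.538e-05 · 1477) = 34.79 m.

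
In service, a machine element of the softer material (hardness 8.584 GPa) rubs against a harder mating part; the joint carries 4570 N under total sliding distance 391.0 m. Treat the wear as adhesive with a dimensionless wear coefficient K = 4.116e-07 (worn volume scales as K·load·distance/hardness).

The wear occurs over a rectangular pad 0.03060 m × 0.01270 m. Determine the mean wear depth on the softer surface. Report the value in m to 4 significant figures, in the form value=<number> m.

value=2.205e-07 m

Each operation carries full float precision. Quoted intermediates are rounded — a lone final rounding to 4 significant figures.
Convert: Hardness H = 8.584 GPa = 8.584e+09 Pa.
Convert: Contact area A = 0.03060 m × 0.01270 m = 3.886e-04 m².
In SI base units: W = 4570 N, H = 8.584e+09 Pa, K = 4.116e-07.
Archard volume V = K·W·L/H = 4.116e-07 · 4570 · 391.0 / 8.584e+09 = 8.568e-11 m³.
Mean depth h = V/A = 8.568e-11 / 3.886e-04 = 2.205e-07 m.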